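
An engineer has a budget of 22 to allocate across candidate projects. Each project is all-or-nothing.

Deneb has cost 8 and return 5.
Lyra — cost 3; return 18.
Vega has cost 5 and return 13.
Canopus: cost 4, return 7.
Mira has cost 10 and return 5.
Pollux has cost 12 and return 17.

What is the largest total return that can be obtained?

Allowing fractional choices, the relaxed optimum would be about 52.2, but projects are indivisible.
Lyra + Vega + Canopus + Mira: cost 3 + 5 + 4 + 10 = 22 ≤ 22, return 18 + 13 + 7 + 5 = 43.
Deneb + Lyra + Vega + Canopus: cost 8 + 3 + 5 + 4 = 20 ≤ 22, return 5 + 18 + 13 + 7 = 43.
Lyra + Vega + Pollux: cost 3 + 5 + 12 = 20 ≤ 22, return 18 + 13 + 17 = 48.
Best is Lyra, Vega, and Pollux with total return 48.

48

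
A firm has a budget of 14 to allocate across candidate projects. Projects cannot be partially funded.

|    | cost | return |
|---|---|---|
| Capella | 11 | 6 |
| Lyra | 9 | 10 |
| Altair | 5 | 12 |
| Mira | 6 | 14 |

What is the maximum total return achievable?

Treat it as a binary knapsack problem.
Altair + Mira: cost 5 + 6 = 11 ≤ 14, return 12 + 14 = 26.
Lyra + Altair: cost 9 + 5 = 14 ≤ 14, return 10 + 12 = 22.
Mira: cost 6 ≤ 14, return 14.
Best is Altair and Mira with total return 26.

26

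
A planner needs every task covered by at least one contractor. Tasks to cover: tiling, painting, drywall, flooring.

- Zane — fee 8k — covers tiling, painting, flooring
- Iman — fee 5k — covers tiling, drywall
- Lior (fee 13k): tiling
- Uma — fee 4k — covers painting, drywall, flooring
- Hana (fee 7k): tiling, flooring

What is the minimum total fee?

9

This is an integer covering problem.
Choose Iman and Uma: together they cover tiling, painting, drywall, flooring — every task.
Total fee: 5 + 4 = 9.
No cover costs less than 9.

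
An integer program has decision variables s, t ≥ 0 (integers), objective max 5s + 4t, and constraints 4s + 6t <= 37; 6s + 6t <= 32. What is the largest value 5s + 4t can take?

25

Relaxing integrality, the LP optimum is 26.67 at (s,t) = (5.33, 0), which is not an integer point.
(s,t)=(5,0): 4·5+6·0=20≤37, 6·5+6·0=30≤32, objective 25.
(s,t)=(4,1): 4·4+6·1=22≤37, 6·4+6·1=30≤32, objective 24.
(s,t)=(4,0): 4·4+6·0=16≤37, 6·4+6·0=24≤32, objective 20.
Maximum is 25 at (s,t)=(5,0).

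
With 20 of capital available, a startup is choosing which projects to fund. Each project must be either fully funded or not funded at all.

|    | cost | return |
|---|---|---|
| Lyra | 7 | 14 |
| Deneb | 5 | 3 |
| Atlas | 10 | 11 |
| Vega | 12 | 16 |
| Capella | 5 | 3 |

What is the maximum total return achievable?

Treat it as a binary knapsack problem.
Allowing fractional choices, the relaxed optimum would be about 31.1, but projects are indivisible.
Lyra + Atlas: cost 7 + 10 = 17 ≤ 20, return 14 + 11 = 25.
Lyra + Deneb + Capella: cost 7 + 5 + 5 = 17 ≤ 20, return 14 + 3 + 3 = 20.
Lyra + Vega: cost 7 + 12 = 19 ≤ 20, return 14 + 16 = 30.
Best is Lyra and Vega with total return 30.

30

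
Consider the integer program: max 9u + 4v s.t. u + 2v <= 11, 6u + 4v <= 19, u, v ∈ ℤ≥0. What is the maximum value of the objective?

Relaxing integrality, the LP optimum is 28.50 at (u,v) = (3.17, 0), which is not an integer point.
(u,v)=(3,0): 1·3+2·0=3≤11, 6·3+4·0=18≤19, objective 27.
(u,v)=(2,1): 1·2+2·1=4≤11, 6·2+4·1=16≤19, objective 22.
(u,v)=(2,0): 1·2+2·0=2≤11, 6·2+4·0=12≤19, objective 18.
Maximum is 27 at (u,v)=(3,0).

27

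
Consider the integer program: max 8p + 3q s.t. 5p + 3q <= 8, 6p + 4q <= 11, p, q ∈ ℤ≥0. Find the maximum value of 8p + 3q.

(p,q)=(1,1): 5·1+3·1=8≤8, 6·1+4·1=10≤11, objective 11.
(p,q)=(1,0): 5·1+3·0=5≤8, 6·1+4·0=6≤11, objective 8.
(p,q)=(0,2): 5·0+3·2=6≤8, 6·0+4·2=8≤11, objective 6.
Maximum is 11 at (p,q)=(1,1).

11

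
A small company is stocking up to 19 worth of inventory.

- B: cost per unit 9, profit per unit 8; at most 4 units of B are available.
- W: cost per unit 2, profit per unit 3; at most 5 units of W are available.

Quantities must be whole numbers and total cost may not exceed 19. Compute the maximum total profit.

This is a bounded integer knapsack.
1×B and 4×W: cost 17 ≤ 19, profit 1·8 + 4·3 = 20.
1×B and 5×W: cost 19 ≤ 19, profit 1·8 + 5·3 = 23.
Best is 23.

23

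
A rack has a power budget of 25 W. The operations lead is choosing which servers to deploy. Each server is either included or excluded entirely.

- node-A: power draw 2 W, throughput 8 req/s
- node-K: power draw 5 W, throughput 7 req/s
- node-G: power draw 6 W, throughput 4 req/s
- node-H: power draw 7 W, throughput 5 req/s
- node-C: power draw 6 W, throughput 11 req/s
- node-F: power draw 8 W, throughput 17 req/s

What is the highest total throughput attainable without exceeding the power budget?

This is a 0-1 knapsack instance.
node-A + node-H + node-C + node-F: power draw 2 + 7 + 6 + 8 = 23 ≤ 25, throughput 8 + 5 + 11 + 17 = 41.
node-A + node-K + node-C + node-F: power draw 2 + 5 + 6 + 8 = 21 ≤ 25, throughput 8 + 7 + 11 + 17 = 43.
node-A + node-G + node-C + node-F: power draw 2 + 6 + 6 + 8 = 22 ≤ 25, throughput 8 + 4 + 11 + 17 = 40.
Best is node-A, node-K, node-C, and node-F with total throughput 43.

43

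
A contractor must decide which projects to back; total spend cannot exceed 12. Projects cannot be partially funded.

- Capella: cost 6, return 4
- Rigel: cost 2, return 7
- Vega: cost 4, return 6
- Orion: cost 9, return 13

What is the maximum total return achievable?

Take Rigel and Orion: cost 2 + 9 = 11 ≤ 12, return 7 + 13 = 20.
No other feasible combination does better.

20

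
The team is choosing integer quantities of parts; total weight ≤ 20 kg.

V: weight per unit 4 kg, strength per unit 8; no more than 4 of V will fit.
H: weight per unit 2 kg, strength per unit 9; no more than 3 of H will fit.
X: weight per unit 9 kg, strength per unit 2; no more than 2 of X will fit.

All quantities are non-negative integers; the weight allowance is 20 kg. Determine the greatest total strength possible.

H has the best ratio (9/2); taking only H gives at most 3×9 = 27 (stopped by the supply cap of 3).
Mixing does better — 3×V and 3×H: weight 18 ≤ 20, strength 3·8 + 3·9 = 51.

51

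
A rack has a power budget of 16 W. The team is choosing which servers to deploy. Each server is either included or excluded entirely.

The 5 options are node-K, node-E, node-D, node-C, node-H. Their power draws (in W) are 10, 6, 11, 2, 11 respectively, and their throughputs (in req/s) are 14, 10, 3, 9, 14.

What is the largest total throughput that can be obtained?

Allowing fractional choices, the relaxed optimum would be about 30.2, but servers are indivisible.
node-C + node-H: power draw 2 + 11 = 13 ≤ 16, throughput 9 + 14 = 23.
node-K + node-C: power draw 10 + 2 = 12 ≤ 16, throughput 14 + 9 = 23.
node-K + node-E: power draw 10 + 6 = 16 ≤ 16, throughput 14 + 10 = 24.
Best is node-K and node-E with total throughput 24.

24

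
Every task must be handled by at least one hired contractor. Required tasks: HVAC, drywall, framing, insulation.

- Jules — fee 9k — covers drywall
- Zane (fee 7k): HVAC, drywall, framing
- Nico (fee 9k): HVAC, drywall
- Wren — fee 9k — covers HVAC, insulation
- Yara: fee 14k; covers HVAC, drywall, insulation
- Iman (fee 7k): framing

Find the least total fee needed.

Choose Zane and Wren: together they cover HVAC, drywall, framing, insulation — every task.
Total fee: 7 + 9 = 16.
No cover costs less than 16.

16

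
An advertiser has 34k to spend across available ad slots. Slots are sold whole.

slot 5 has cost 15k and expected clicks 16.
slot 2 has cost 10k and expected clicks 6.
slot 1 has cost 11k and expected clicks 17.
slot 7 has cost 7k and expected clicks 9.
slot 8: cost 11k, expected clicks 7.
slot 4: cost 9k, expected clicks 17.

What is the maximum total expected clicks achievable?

slot 5 + slot 1 + slot 7: cost 15 + 11 + 7 = 33 ≤ 34, expected clicks 16 + 17 + 9 = 42.
slot 1 + slot 7 + slot 4: cost 11 + 7 + 9 = 27 ≤ 34, expected clicks 17 + 9 + 17 = 43.
slot 5 + slot 7 + slot 4: cost 15 + 7 + 9 = 31 ≤ 34, expected clicks 16 + 9 + 17 = 42.
Best is slot 1, slot 7, and slot 4 with total expected clicks 43.

43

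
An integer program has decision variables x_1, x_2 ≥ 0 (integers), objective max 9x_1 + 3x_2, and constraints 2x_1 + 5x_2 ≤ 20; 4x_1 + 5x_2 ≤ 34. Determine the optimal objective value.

72

Relaxing integrality, the LP optimum is 76.50 at (x_1,x_2) = (8.5, 0), which is not an integer point.
(x_1,x_2)=(8,0): 2·8+5·0=16≤20, 4·8+5·0=32≤34, objective 72.
(x_1,x_2)=(7,1): 2·7+5·1=19≤20, 4·7+5·1=33≤34, objective 66.
No feasible integer point exceeds 72.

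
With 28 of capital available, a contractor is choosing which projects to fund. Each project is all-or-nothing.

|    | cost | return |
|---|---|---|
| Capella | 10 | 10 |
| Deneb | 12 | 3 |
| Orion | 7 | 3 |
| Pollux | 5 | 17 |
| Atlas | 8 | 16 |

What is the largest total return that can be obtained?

43

Take Capella, Pollux, and Atlas: cost 10 + 5 + 8 = 23 ≤ 28, return 10 + 17 + 16 = 43.
No other feasible combination does better.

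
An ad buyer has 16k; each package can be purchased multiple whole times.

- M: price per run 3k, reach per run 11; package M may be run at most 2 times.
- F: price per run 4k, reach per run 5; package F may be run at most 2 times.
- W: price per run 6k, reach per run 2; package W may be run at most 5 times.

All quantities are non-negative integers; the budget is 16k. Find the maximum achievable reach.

This is a bounded integer knapsack.
2×M, 1×F, and 1×W: price 16 ≤ 16, reach 2·11 + 1·5 + 1·2 = 29.
2×M and 2×F: price 14 ≤ 16, reach 2·11 + 2·5 = 32.
Best is 32.

32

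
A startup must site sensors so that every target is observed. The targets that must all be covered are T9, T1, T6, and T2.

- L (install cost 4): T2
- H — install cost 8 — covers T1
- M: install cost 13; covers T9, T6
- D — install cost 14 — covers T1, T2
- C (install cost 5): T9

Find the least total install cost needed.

Choose L, H, and M: together they cover T9, T1, T6, T2 — every target.
Total install cost: 4 + 8 + 13 = 25.

25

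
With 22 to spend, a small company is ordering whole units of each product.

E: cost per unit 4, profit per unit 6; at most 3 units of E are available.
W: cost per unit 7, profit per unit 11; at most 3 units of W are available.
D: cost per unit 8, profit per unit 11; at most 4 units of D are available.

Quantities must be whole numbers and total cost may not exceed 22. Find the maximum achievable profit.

34

Take 2×E and 2×W: cost 22 ≤ 22, profit 2·6 + 2·11 = 34.
No other integer combination yields more.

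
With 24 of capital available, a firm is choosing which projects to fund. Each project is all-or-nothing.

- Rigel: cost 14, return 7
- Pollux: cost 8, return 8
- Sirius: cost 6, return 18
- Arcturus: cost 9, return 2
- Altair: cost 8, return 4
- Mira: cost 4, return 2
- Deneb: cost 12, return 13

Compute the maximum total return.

33

Allowing fractional choices, the relaxed optimum would be about 37.0, but projects are indivisible.
Sirius + Mira + Deneb: cost 6 + 4 + 12 = 22 ≤ 24, return 18 + 2 + 13 = 33.
Sirius + Deneb: cost 6 + 12 = 18 ≤ 24, return 18 + 13 = 31.
Best is Sirius, Mira, and Deneb with total return 33.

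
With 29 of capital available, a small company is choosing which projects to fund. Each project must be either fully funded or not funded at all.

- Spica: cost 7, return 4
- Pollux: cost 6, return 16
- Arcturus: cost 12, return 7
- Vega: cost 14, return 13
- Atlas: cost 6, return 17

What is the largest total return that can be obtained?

Pollux + Arcturus + Atlas: cost 6 + 12 + 6 = 24 ≤ 29, return 16 + 7 + 17 = 40.
Pollux + Vega + Atlas: cost 6 + 14 + 6 = 26 ≤ 29, return 16 + 13 + 17 = 46.
Spica + Pollux + Atlas: cost 7 + 6 + 6 = 19 ≤ 29, return 4 + 16 + 17 = 37.
Best is Pollux, Vega, and Atlas with total return 46.

46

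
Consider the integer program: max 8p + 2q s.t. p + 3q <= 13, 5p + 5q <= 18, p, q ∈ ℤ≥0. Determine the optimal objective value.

(p,q)=(3,0): 1·3+3·0=3≤13, 5·3+5·0=15≤18, objective 24.
(p,q)=(2,1): 1·2+3·1=5≤13, 5·2+5·1=15≤18, objective 18.
(p,q)=(2,0): 1·2+3·0=2≤13, 5·2+5·0=10≤18, objective 16.
Maximum is 24 at (p,q)=(3,0).

24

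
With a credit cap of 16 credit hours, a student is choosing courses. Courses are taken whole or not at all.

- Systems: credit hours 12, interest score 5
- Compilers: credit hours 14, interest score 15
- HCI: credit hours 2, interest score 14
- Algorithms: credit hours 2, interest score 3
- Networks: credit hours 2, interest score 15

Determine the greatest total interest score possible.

34

Take Systems, HCI, and Networks: credit hours 12 + 2 + 2 = 16 ≤ 16, interest score 5 + 14 + 15 = 34.
No other feasible combination does better.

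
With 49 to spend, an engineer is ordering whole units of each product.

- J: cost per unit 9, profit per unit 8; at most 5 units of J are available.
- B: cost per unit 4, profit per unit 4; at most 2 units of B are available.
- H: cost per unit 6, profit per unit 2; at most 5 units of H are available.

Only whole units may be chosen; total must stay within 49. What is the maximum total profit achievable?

44

4×J and 2×B: cost 44 ≤ 49, profit 4·8 + 2·4 = 40.
5×J and 1×B: cost 49 ≤ 49, profit 5·8 + 1·4 = 44.
Best is 44.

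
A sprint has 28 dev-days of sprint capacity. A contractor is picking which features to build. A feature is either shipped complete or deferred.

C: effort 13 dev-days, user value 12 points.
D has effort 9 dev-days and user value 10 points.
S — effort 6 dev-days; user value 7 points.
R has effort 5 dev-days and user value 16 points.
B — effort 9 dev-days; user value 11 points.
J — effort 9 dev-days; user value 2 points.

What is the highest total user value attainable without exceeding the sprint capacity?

Treat it as a binary knapsack problem.
C + R + B: effort 13 + 5 + 9 = 27 ≤ 28, user value 12 + 16 + 11 = 39.
C + D + R: effort 13 + 9 + 5 = 27 ≤ 28, user value 12 + 10 + 16 = 38.
Best is C, R, and B with total user value 39.

39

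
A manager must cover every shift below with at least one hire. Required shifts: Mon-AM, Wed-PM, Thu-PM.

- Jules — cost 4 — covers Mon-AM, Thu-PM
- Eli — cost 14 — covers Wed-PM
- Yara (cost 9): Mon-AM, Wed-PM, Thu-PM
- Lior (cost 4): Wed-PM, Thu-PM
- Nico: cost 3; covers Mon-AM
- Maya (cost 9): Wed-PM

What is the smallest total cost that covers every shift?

7

The greedy cost-per-new-shift heuristic would pick Jules and Lior for 8, but a cheaper cover exists.
Choose Lior and Nico: together they cover Mon-AM, Wed-PM, Thu-PM — every shift.
Total cost: 4 + 3 = 7.
No cover costs less than 7.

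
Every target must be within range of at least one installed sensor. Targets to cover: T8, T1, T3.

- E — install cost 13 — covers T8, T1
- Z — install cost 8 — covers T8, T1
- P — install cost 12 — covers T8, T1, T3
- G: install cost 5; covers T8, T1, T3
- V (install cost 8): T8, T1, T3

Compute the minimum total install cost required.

This is an integer covering problem.
G alone covers T8, T1, T3 — every target.
Total install cost: 5.
No cover costs less than 5.

5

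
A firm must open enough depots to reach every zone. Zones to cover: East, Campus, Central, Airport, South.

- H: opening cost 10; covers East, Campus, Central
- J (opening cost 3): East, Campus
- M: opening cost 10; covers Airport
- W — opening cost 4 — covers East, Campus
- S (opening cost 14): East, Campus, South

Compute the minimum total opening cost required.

The greedy cost-per-new-zone heuristic would pick J, H, M, and S for 37, but a cheaper cover exists.
Choose H, M, and S: together they cover East, Campus, Central, Airport, South — every zone.
Total opening cost: 10 + 10 + 14 = 34.
No cover costs less than 34.

34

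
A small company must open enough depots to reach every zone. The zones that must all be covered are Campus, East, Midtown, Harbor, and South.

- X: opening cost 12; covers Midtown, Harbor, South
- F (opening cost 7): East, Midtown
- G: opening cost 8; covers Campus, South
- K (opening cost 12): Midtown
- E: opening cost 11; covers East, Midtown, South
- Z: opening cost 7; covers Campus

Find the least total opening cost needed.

26

The greedy cost-per-new-zone heuristic would pick F, G, and X for 27, but a cheaper cover exists.
Choose X, F, and Z: together they cover Campus, East, Midtown, Harbor, South — every zone.
Total opening cost: 12 + 7 + 7 = 26.
No cover costs less than 26.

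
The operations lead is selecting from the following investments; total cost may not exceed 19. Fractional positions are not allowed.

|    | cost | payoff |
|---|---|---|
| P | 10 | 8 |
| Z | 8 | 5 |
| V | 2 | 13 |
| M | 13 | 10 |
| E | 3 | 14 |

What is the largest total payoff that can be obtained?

Allowing fractional choices, the relaxed optimum would be about 38.1, but investments are indivisible.
P + V + E: cost 10 + 2 + 3 = 15 ≤ 19, payoff 8 + 13 + 14 = 35.
Z + V + E: cost 8 + 2 + 3 = 13 ≤ 19, payoff 5 + 13 + 14 = 32.
V + M + E: cost 2 + 13 + 3 = 18 ≤ 19, payoff 13 + 10 + 14 = 37.
Best is V, M, and E with total payoff 37.

37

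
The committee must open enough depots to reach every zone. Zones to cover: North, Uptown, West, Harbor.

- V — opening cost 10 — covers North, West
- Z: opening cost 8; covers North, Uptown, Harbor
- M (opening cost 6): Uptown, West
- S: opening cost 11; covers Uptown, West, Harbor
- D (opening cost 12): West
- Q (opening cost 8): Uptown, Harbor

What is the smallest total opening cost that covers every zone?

Choose Z and M: together they cover North, Uptown, West, Harbor — every zone.
Total opening cost: 8 + 6 = 14.
No cover costs less than 14.

14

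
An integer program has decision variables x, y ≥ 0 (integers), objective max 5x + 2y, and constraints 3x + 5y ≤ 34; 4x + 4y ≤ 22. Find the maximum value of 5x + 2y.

Relaxing integrality, the LP optimum is 27.50 at (x,y) = (5.5, 0), which is not an integer point.
(x,y)=(5,0): 3·5+5·0=15≤34, 4·5+4·0=20≤22, objective 25.
(x,y)=(4,1): 3·4+5·1=17≤34, 4·4+4·1=20≤22, objective 22.
(x,y)=(4,0): 3·4+5·0=12≤34, 4·4+4·0=16≤22, objective 20.
No feasible integer point exceeds 25.

25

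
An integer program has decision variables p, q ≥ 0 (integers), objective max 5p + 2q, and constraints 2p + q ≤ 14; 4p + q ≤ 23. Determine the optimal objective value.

The continuous relaxation peaks at (4.5, 5) with value 32.50; rounding to a feasible lattice point costs some objective.
(p,q)=(4,6): 2·4+1·6=14≤14, 4·4+1·6=22≤23, objective 32.
(p,q)=(4,5): 2·4+1·5=13≤14, 4·4+1·5=21≤23, objective 30.
No feasible integer point exceeds 32.

32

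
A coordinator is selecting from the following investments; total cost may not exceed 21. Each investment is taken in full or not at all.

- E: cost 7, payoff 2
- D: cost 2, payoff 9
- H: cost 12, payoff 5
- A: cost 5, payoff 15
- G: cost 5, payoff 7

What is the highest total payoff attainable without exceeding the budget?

33

This is an integer program with binary decision variables.
Take E, D, A, and G: cost 7 + 2 + 5 + 5 = 19 ≤ 21, payoff 2 + 9 + 15 + 7 = 33.
No other feasible combination does better.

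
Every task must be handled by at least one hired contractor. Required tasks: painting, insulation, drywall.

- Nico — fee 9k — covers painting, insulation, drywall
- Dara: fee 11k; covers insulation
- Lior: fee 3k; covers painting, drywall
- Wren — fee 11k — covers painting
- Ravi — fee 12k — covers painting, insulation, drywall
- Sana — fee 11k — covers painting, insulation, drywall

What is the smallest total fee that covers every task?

9

The greedy cost-per-new-task heuristic would pick Lior and Nico for 12, but a cheaper cover exists.
Nico alone covers painting, insulation, drywall — every task.
Total fee: 9.
No cover costs less than 9.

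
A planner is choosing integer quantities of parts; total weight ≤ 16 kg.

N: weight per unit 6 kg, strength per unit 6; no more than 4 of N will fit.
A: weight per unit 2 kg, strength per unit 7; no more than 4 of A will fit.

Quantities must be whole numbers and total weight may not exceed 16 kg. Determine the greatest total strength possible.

A has the best ratio (7/2); taking only A gives at most 4×7 = 28 (stopped by the supply cap of 4).
Mixing does better — 1×N and 4×A: weight 14 ≤ 16, strength 1·6 + 4·7 = 34.

34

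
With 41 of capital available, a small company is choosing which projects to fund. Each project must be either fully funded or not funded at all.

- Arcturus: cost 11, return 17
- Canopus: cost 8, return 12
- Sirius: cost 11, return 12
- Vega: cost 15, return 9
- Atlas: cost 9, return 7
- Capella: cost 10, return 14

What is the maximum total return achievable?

Arcturus + Sirius + Atlas + Capella: cost 11 + 11 + 9 + 10 = 41 ≤ 41, return 17 + 12 + 7 + 14 = 50.
Arcturus + Canopus + Sirius + Capella: cost 11 + 8 + 11 + 10 = 40 ≤ 41, return 17 + 12 + 12 + 14 = 55.
Arcturus + Canopus + Atlas + Capella: cost 11 + 8 + 9 + 10 = 38 ≤ 41, return 17 + 12 + 7 + 14 = 50.
Best is Arcturus, Canopus, Sirius, and Capella with total return 55.

55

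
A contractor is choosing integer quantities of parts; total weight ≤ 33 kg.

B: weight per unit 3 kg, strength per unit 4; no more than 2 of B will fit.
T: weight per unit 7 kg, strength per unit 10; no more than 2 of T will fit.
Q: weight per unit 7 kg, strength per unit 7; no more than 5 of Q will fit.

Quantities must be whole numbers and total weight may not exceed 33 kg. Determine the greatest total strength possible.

38

1×B, 2×T, and 2×Q: weight 31 ≤ 33, strength 1·4 + 2·10 + 2·7 = 38.
1×B, 1×T, and 3×Q: weight 31 ≤ 33, strength 1·4 + 1·10 + 3·7 = 35.
Best is 38.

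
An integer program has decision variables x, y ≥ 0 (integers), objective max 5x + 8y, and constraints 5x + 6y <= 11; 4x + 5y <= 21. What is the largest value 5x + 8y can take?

The continuous relaxation peaks at (0, 1.83) with value 14.67; rounding to a feasible lattice point costs some objective.
(x,y)=(1,1): 5·1+6·1=11≤11, 4·1+5·1=9≤21, objective 13.
(x,y)=(2,0): 5·2+6·0=10≤11, 4·2+5·0=8≤21, objective 10.
(x,y)=(0,1): 5·0+6·1=6≤11, 4·0+5·1=5≤21, objective 8.
The best lattice point is (1,1), giving 13.

13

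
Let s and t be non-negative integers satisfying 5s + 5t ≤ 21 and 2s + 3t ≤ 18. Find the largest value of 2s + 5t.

20

Relaxing integrality, the LP optimum is 21.00 at (s,t) = (0, 4.2), which is not an integer point.
(s,t)=(0,4): 5·0+5·4=20≤21, 2·0+3·4=12≤18, objective 20.
(s,t)=(1,3): 5·1+5·3=20≤21, 2·1+3·3=11≤18, objective 17.
(s,t)=(0,3): 5·0+5·3=15≤21, 2·0+3·3=9≤18, objective 15.
Maximum is 20 at (s,t)=(0,4).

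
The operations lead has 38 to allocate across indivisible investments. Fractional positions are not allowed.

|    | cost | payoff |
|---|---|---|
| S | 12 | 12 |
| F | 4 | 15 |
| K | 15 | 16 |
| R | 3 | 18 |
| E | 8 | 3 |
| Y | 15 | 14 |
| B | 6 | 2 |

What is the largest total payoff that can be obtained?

F + K + R + Y: cost 4 + 15 + 3 + 15 = 37 ≤ 38, payoff 15 + 16 + 18 + 14 = 63.
S + F + K + R: cost 12 + 4 + 15 + 3 = 34 ≤ 38, payoff 12 + 15 + 16 + 18 = 61.
Best is F, K, R, and Y with total payoff 63.

63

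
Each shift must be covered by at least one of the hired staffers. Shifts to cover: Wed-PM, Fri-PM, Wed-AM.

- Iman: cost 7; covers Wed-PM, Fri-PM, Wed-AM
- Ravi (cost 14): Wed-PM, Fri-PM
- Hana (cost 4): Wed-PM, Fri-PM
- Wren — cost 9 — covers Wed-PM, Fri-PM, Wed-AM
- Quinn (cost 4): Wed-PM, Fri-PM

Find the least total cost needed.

The greedy cost-per-new-shift heuristic would pick Hana and Iman for 11, but a cheaper cover exists.
Iman alone covers Wed-PM, Fri-PM, Wed-AM — every shift.
Total cost: 7.
No cover costs less than 7.

7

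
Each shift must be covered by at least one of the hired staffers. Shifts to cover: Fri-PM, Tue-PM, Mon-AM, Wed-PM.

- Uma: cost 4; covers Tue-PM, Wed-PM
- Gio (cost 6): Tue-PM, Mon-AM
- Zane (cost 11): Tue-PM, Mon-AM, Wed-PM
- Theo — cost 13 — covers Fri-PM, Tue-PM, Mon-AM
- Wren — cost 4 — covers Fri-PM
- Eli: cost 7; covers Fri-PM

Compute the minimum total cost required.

Choose Uma, Gio, and Wren: together they cover Fri-PM, Tue-PM, Mon-AM, Wed-PM — every shift.
Total cost: 4 + 6 + 4 = 14.
No cover costs less than 14.

14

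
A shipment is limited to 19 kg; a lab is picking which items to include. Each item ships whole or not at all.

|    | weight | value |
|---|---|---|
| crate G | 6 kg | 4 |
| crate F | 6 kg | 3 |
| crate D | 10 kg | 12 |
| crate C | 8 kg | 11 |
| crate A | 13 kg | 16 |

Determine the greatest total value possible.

23

This is a 0-1 knapsack instance.
Take crate D and crate C: weight 10 + 8 = 18 ≤ 19, value 12 + 11 = 23.
No other feasible combination does better.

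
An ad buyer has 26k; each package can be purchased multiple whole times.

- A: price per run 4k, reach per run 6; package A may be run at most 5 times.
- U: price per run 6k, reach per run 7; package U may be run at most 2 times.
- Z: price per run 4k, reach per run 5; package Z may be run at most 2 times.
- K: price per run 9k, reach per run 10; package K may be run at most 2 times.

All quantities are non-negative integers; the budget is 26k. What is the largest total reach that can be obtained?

37

Take 5×A and 1×U: price 26 ≤ 26, reach 5·6 + 1·7 = 37.
A has the best ratio (6/4) and is taken to its limit of 5; remaining capacity is filled optimally with the others.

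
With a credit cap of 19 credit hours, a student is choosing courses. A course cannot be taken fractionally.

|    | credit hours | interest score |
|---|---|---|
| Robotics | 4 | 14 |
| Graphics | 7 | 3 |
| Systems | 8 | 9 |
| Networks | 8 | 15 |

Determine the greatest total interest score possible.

Robotics + Networks: credit hours 4 + 8 = 12 ≤ 19, interest score 14 + 15 = 29.
Robotics + Graphics + Networks: credit hours 4 + 7 + 8 = 19 ≤ 19, interest score 14 + 3 + 15 = 32.
Best is Robotics, Graphics, and Networks with total interest score 32.

32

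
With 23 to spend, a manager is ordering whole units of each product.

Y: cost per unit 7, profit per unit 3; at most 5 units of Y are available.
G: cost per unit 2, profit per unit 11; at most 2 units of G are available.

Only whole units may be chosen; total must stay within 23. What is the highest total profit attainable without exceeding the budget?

G has the best ratio (11/2); taking only G gives at most 2×11 = 22 (stopped by the supply cap of 2).
Mixing does better — 2×Y and 2×G: cost 18 ≤ 23, profit 2·3 + 2·11 = 28.

28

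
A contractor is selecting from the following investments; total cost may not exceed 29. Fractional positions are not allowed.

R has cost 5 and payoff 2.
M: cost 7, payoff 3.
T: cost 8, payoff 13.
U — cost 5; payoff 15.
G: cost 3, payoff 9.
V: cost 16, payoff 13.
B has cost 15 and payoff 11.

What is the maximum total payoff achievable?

This is an integer program with binary decision variables.
R + M + T + U + G: cost 5 + 7 + 8 + 5 + 3 = 28 ≤ 29, payoff 2 + 3 + 13 + 15 + 9 = 42.
M + T + U + G: cost 7 + 8 + 5 + 3 = 23 ≤ 29, payoff 3 + 13 + 15 + 9 = 40.
T + U + V: cost 8 + 5 + 16 = 29 ≤ 29, payoff 13 + 15 + 13 = 41.
Best is R, M, T, U, and G with total payoff 42.

42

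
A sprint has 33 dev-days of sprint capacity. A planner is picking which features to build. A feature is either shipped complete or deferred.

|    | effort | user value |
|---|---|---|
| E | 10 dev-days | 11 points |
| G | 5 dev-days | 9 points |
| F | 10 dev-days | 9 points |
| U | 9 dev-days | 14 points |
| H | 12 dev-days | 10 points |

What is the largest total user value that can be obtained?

35

Allowing fractional choices, the relaxed optimum would be about 42.1, but features are indivisible.
E + U + H: effort 10 + 9 + 12 = 31 ≤ 33, user value 11 + 14 + 10 = 35.
E + G + U: effort 10 + 5 + 9 = 24 ≤ 33, user value 11 + 9 + 14 = 34.
E + F + U: effort 10 + 10 + 9 = 29 ≤ 33, user value 11 + 9 + 14 = 34.
Best is E, U, and H with total user value 35.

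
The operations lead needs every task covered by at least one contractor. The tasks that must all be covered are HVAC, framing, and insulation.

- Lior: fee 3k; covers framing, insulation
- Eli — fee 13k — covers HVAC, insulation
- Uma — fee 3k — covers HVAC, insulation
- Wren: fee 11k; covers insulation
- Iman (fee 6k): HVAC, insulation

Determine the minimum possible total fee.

6

This is an integer covering problem.
Choose Lior and Uma: together they cover HVAC, framing, insulation — every task.
Total fee: 3 + 3 = 6.
No cover costs less than 6.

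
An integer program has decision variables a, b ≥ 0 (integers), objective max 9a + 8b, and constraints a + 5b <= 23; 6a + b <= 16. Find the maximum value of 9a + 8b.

The continuous relaxation peaks at (1.97, 4.21) with value 51.34; rounding to a feasible lattice point costs some objective.
(a,b)=(2,4): 1·2+5·4=22≤23, 6·2+1·4=16≤16, objective 50.
(a,b)=(2,3): 1·2+5·3=17≤23, 6·2+1·3=15≤16, objective 42.
(a,b)=(1,4): 1·1+5·4=21≤23, 6·1+1·4=10≤16, objective 41.
Maximum is 50 at (a,b)=(2,4).

50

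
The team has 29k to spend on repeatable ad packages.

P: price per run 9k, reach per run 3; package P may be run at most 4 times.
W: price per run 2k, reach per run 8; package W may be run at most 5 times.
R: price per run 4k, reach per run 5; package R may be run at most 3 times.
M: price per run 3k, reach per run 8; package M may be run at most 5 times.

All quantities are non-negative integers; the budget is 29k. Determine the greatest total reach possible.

85

5×W and 5×M: price 25 ≤ 29, reach 5·8 + 5·8 = 80.
5×W, 1×R, and 5×M: price 29 ≤ 29, reach 5·8 + 1·5 + 5·8 = 85.
Best is 85.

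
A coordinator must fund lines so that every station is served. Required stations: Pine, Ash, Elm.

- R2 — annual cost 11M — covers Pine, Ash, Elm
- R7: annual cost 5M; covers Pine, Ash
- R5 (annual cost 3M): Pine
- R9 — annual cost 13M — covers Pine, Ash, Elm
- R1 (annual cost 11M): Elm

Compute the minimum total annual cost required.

11

The greedy cost-per-new-station heuristic would pick R7 and R2 for 16, but a cheaper cover exists.
R2 alone covers Pine, Ash, Elm — every station.
Total annual cost: 11.
No cover costs less than 11.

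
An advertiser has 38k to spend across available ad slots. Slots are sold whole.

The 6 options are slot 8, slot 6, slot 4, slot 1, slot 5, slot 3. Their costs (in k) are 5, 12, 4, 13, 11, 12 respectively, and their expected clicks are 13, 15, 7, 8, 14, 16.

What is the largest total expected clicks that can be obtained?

Allowing fractional choices, the relaxed optimum would be about 57.5, but ad slots are indivisible.
slot 8 + slot 4 + slot 5 + slot 3: cost 5 + 4 + 11 + 12 = 32 ≤ 38, expected clicks 13 + 7 + 14 + 16 = 50.
slot 8 + slot 6 + slot 4 + slot 3: cost 5 + 12 + 4 + 12 = 33 ≤ 38, expected clicks 13 + 15 + 7 + 16 = 51.
slot 8 + slot 6 + slot 4 + slot 5: cost 5 + 12 + 4 + 11 = 32 ≤ 38, expected clicks 13 + 15 + 7 + 14 = 49.
Best is slot 8, slot 6, slot 4, and slot 3 with total expected clicks 51.

51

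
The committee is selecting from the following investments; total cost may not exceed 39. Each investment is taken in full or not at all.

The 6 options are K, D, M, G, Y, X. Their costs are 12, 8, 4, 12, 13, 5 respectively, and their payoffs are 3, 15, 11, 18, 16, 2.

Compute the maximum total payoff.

60

D + G + Y: cost 8 + 12 + 13 = 33 ≤ 39, payoff 15 + 18 + 16 = 49.
D + M + G + Y: cost 8 + 4 + 12 + 13 = 37 ≤ 39, payoff 15 + 11 + 18 + 16 = 60.
D + G + Y + X: cost 8 + 12 + 13 + 5 = 38 ≤ 39, payoff 15 + 18 + 16 + 2 = 51.
Best is D, M, G, and Y with total payoff 60.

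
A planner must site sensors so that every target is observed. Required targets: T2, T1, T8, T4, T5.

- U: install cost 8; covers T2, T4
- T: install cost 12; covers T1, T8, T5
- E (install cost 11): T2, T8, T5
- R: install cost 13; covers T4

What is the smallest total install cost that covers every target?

The greedy cost-per-new-target heuristic would pick E, U, and T for 31, but a cheaper cover exists.
Choose U and T: together they cover T2, T1, T8, T4, T5 — every target.
Total install cost: 8 + 12 = 20.
No cover costs less than 20.

20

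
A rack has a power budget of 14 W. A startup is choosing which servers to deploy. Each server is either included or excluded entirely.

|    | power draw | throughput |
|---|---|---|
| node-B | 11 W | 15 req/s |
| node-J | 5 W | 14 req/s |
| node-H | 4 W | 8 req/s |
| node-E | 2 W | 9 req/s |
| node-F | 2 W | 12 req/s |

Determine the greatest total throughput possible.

Allowing fractional choices, the relaxed optimum would be about 44.4, but servers are indivisible.
node-J + node-H + node-F: power draw 5 + 4 + 2 = 11 ≤ 14, throughput 14 + 8 + 12 = 34.
node-J + node-E + node-F: power draw 5 + 2 + 2 = 9 ≤ 14, throughput 14 + 9 + 12 = 35.
node-J + node-H + node-E + node-F: power draw 5 + 4 + 2 + 2 = 13 ≤ 14, throughput 14 + 8 + 9 + 12 = 43.
Best is node-J, node-H, node-E, and node-F with total throughput 43.

43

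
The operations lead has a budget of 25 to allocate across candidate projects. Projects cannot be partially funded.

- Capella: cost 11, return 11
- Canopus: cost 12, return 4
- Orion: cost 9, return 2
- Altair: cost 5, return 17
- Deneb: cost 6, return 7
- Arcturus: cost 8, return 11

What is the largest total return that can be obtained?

Altair + Deneb + Arcturus: cost 5 + 6 + 8 = 19 ≤ 25, return 17 + 7 + 11 = 35.
Capella + Altair + Deneb: cost 11 + 5 + 6 = 22 ≤ 25, return 11 + 17 + 7 = 35.
Capella + Altair + Arcturus: cost 11 + 5 + 8 = 24 ≤ 25, return 11 + 17 + 11 = 39.
Best is Capella, Altair, and Arcturus with total return 39.

39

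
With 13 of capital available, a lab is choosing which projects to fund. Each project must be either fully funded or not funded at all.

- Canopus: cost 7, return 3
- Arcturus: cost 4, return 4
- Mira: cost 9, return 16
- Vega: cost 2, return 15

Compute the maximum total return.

Allowing fractional choices, the relaxed optimum would be about 33.0, but projects are indivisible.
Canopus + Arcturus + Vega: cost 7 + 4 + 2 = 13 ≤ 13, return 3 + 4 + 15 = 22.
Mira + Vega: cost 9 + 2 = 11 ≤ 13, return 16 + 15 = 31.
Arcturus + Mira: cost 4 + 9 = 13 ≤ 13, return 4 + 16 = 20.
Best is Mira and Vega with total return 31.

31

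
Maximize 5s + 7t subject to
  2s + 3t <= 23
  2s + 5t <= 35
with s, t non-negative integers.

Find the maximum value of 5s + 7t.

57

The continuous relaxation peaks at (11.5, 0) with value 57.50; rounding to a feasible lattice point costs some objective.
(s,t)=(10,1): 2·10+3·1=23≤23, 2·10+5·1=25≤35, objective 57.
(s,t)=(11,0): 2·11+3·0=22≤23, 2·11+5·0=22≤35, objective 55.
(s,t)=(9,1): 2·9+3·1=21≤23, 2·9+5·1=23≤35, objective 52.
Maximum is 57 at (s,t)=(10,1).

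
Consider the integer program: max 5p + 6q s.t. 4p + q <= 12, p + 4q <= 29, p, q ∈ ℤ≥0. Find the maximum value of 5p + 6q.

47

The continuous relaxation peaks at (1.27, 6.93) with value 47.93; rounding to a feasible lattice point costs some objective.
(p,q)=(1,7) is feasible, giving 47.
(p,q)=(0,7) is feasible, giving 42.
(p,q)=(1,6) is feasible, giving 41.
(p,q)=(0,6) is feasible, giving 36.
No feasible integer point exceeds 47.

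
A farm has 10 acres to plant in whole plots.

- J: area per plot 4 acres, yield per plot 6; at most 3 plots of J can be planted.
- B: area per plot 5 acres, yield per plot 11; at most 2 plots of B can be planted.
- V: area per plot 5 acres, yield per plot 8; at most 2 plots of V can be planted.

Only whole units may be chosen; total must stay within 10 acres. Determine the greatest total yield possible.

2×B: area 10 ≤ 10, yield 2·11 = 22.
1×B and 1×V: area 10 ≤ 10, yield 1·11 + 1·8 = 19.
Best is 22.

22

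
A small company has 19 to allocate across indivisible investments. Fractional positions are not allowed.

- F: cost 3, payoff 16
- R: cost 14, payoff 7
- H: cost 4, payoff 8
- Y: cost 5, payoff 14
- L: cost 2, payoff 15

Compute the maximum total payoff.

F + H + Y + L: cost 3 + 4 + 5 + 2 = 14 ≤ 19, payoff 16 + 8 + 14 + 15 = 53.
F + Y + L: cost 3 + 5 + 2 = 10 ≤ 19, payoff 16 + 14 + 15 = 45.
F + H + L: cost 3 + 4 + 2 = 9 ≤ 19, payoff 16 + 8 + 15 = 39.
Best is F, H, Y, and L with total payoff 53.

53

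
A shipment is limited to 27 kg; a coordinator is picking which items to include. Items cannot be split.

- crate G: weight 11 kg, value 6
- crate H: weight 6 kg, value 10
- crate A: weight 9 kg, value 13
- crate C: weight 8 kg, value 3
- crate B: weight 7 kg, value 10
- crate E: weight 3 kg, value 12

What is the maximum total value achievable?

Treat it as a binary knapsack problem.
Allowing fractional choices, the relaxed optimum would be about 46.1, but items are indivisible.
crate H + crate A + crate C + crate E: weight 6 + 9 + 8 + 3 = 26 ≤ 27, value 10 + 13 + 3 + 12 = 38.
crate H + crate A + crate B + crate E: weight 6 + 9 + 7 + 3 = 25 ≤ 27, value 10 + 13 + 10 + 12 = 45.
Best is crate H, crate A, crate B, and crate E with total value 45.

45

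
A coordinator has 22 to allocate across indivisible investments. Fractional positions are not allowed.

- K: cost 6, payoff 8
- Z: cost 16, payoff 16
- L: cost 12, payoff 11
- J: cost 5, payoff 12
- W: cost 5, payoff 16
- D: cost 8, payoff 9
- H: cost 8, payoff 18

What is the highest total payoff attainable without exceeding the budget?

46

Allowing fractional choices, the relaxed optimum would be about 51.3, but investments are indivisible.
J + W + H: cost 5 + 5 + 8 = 18 ≤ 22, payoff 12 + 16 + 18 = 46.
W + D + H: cost 5 + 8 + 8 = 21 ≤ 22, payoff 16 + 9 + 18 = 43.
Best is J, W, and H with total payoff 46.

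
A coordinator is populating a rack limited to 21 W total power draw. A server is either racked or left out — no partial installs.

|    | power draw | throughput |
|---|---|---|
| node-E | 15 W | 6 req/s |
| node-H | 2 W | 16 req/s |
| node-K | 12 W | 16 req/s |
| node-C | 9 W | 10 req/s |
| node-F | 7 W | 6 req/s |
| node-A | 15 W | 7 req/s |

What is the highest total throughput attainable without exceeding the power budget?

38

Allowing fractional choices, the relaxed optimum would be about 39.8, but servers are indivisible.
node-H + node-C + node-F: power draw 2 + 9 + 7 = 18 ≤ 21, throughput 16 + 10 + 6 = 32.
node-H + node-K: power draw 2 + 12 = 14 ≤ 21, throughput 16 + 16 = 32.
node-H + node-K + node-F: power draw 2 + 12 + 7 = 21 ≤ 21, throughput 16 + 16 + 6 = 38.
Best is node-H, node-K, and node-F with total throughput 38.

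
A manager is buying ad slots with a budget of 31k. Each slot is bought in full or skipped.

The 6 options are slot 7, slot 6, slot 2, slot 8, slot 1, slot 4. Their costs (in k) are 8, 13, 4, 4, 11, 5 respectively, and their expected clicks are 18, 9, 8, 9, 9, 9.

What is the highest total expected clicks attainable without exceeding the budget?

This is an integer program with binary decision variables.
Allowing fractional choices, the relaxed optimum would be about 52.2, but ad slots are indivisible.
slot 7 + slot 2 + slot 8 + slot 4: cost 8 + 4 + 4 + 5 = 21 ≤ 31, expected clicks 18 + 8 + 9 + 9 = 44.
slot 7 + slot 6 + slot 8 + slot 4: cost 8 + 13 + 4 + 5 = 30 ≤ 31, expected clicks 18 + 9 + 9 + 9 = 45.
slot 7 + slot 8 + slot 1 + slot 4: cost 8 + 4 + 11 + 5 = 28 ≤ 31, expected clicks 18 + 9 + 9 + 9 = 45.
The maximum expected clicks is 45; one optimal choice is slot 7, slot 8, slot 1, and slot 4.

45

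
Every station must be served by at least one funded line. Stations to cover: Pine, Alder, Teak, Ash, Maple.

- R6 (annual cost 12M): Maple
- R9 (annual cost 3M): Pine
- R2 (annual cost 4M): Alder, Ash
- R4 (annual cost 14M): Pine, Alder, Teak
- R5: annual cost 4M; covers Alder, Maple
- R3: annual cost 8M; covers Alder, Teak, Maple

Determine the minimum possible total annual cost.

The greedy cost-per-new-station heuristic would pick R2, R9, R5, and R3 for 19, but a cheaper cover exists.
Choose R9, R2, and R3: together they cover Pine, Alder, Teak, Ash, Maple — every station.
Total annual cost: 3 + 4 + 8 = 15.
No cover costs less than 15.

15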